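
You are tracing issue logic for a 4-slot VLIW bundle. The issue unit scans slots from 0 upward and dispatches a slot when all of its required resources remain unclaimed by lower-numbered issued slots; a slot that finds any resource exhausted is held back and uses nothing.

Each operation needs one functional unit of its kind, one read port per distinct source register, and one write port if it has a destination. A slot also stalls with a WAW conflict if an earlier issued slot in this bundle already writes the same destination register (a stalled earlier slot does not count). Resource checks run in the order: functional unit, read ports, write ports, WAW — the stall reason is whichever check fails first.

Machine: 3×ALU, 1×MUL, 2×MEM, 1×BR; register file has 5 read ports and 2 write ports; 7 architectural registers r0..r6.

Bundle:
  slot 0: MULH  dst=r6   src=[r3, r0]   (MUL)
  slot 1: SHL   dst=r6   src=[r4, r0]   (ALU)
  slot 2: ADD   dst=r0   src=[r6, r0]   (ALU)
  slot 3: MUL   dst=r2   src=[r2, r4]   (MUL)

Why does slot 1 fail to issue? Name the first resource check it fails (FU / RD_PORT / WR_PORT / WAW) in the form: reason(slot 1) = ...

reason(slot 1) = WAW

[0] MUL needs rd=2 wr=1: ok; after: ALU=3 MUL=0 MEM=2 BR=1, R=3, W=1
[1] ALU needs rd=2 wr=1: WAW; after: ALU=3 MUL=0 MEM=2 BR=1, R=3, W=1
[2] ALU needs rd=2 wr=1: ok; after: ALU=2 MUL=0 MEM=2 BR=1, R=1, W=0
[3] MUL needs rd=2 wr=1: FU; after: ALU=2 MUL=0 MEM=2 BR=1, R=1, W=0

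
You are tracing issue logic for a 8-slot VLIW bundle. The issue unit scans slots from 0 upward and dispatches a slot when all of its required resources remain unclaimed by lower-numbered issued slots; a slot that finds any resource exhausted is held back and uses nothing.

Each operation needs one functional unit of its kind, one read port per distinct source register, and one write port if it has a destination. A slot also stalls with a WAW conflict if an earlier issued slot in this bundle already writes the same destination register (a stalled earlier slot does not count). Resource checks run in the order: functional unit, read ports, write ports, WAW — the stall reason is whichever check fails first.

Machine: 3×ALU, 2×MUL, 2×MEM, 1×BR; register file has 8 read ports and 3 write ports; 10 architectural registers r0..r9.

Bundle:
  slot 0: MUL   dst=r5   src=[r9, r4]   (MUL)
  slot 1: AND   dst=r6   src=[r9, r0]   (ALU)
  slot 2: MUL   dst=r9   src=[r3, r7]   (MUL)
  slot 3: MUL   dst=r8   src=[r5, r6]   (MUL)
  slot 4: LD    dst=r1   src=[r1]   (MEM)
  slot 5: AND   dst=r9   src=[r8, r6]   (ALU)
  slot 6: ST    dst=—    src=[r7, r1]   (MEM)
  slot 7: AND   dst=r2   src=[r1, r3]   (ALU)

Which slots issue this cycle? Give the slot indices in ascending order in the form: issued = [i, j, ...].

  0. MUL→r5 ⇒ go  {3A/1Mu/2Ld/1B | 6r 2w}
  1. ALU→r6 ⇒ go  {2A/1Mu/2Ld/1B | 4r 1w}
  2. MUL→r9 ⇒ go  {2A/0Mu/2Ld/1B | 2r 0w}
  3. MUL→r8 ⇒ no(FU)  {2A/0Mu/2Ld/1B | 2r 0w}
  4. MEM→r1 ⇒ no(WR_PORT)  {2A/0Mu/2Ld/1B | 2r 0w}
  5. ALU→r9 ⇒ no(WR_PORT)  {2A/0Mu/2Ld/1B | 2r 0w}
  6. MEM ⇒ go  {2A/0Mu/1Ld/1B | 0r 0w}
  7. ALU→r2 ⇒ no(RD_PORT)  {2A/0Mu/1Ld/1B | 0r 0w}

issued = [0, 1, 2, 6]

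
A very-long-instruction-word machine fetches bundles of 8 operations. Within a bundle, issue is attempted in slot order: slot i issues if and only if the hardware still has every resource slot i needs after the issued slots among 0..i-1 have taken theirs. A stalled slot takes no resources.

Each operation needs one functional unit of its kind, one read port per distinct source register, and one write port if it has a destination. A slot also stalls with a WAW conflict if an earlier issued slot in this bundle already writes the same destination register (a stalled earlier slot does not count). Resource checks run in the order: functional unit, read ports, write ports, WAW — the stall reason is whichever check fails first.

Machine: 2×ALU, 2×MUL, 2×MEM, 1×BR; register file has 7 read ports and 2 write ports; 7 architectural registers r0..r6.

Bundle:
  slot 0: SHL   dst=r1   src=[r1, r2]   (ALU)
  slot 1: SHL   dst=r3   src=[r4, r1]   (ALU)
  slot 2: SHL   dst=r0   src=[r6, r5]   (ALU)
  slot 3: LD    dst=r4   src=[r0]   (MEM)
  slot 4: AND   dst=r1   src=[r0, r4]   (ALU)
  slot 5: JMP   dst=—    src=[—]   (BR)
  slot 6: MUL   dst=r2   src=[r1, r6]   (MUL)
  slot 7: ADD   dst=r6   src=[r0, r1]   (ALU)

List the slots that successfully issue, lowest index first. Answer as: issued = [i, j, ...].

#0 ALU src=r1,r2 dispatched  <A:1 Mu:2 Ld:2 B:1 rd:5 wr:1>
#1 ALU src=r4,r1 dispatched  <A:0 Mu:2 Ld:2 B:1 rd:3 wr:0>
#2 ALU src=r6,r5 held:FU  <A:0 Mu:2 Ld:2 B:1 rd:3 wr:0>
#3 MEM src=r0 held:WR_PORT  <A:0 Mu:2 Ld:2 B:1 rd:3 wr:0>
#4 ALU src=r0,r4 held:FU  <A:0 Mu:2 Ld:2 B:1 rd:3 wr:0>
#5 BR src=- dispatched  <A:0 Mu:2 Ld:2 B:0 rd:3 wr:0>
#6 MUL src=r1,r6 held:WR_PORT  <A:0 Mu:2 Ld:2 B:0 rd:3 wr:0>
#7 ALU src=r0,r1 held:FU  <A:0 Mu:2 Ld:2 B:0 rd:3 wr:0>

issued = [0, 1, 5]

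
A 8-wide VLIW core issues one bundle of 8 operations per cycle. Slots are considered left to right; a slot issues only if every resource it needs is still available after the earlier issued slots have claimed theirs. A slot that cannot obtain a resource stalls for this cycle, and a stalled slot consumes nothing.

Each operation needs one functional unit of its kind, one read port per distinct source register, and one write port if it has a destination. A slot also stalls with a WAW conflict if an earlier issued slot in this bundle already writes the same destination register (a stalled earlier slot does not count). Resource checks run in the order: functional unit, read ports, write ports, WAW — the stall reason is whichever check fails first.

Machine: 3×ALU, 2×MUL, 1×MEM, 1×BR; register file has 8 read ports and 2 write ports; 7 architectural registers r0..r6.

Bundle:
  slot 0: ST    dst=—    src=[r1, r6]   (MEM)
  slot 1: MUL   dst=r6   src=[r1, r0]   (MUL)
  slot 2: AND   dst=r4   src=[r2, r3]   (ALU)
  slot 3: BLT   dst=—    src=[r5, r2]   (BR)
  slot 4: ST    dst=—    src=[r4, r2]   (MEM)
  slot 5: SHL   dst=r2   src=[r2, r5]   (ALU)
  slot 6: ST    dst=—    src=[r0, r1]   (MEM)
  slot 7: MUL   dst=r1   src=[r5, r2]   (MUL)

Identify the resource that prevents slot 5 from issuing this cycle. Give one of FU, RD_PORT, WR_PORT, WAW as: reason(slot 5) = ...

#0 MEM src=r1,r6 dispatched  <A:3 Mu:2 Ld:0 B:1 rd:6 wr:2>
#1 MUL src=r1,r0 dispatched  <A:3 Mu:1 Ld:0 B:1 rd:4 wr:1>
#2 ALU src=r2,r3 dispatched  <A:2 Mu:1 Ld:0 B:1 rd:2 wr:0>
#3 BR src=r5,r2 dispatched  <A:2 Mu:1 Ld:0 B:0 rd:0 wr:0>
#4 MEM src=r4,r2 held:FU  <A:2 Mu:1 Ld:0 B:0 rd:0 wr:0>
#5 ALU src=r2,r5 held:RD_PORT  <A:2 Mu:1 Ld:0 B:0 rd:0 wr:0>
#6 MEM src=r0,r1 held:FU  <A:2 Mu:1 Ld:0 B:0 rd:0 wr:0>
#7 MUL src=r5,r2 held:RD_PORT  <A:2 Mu:1 Ld:0 B:0 rd:0 wr:0>

reason(slot 5) = RD_PORT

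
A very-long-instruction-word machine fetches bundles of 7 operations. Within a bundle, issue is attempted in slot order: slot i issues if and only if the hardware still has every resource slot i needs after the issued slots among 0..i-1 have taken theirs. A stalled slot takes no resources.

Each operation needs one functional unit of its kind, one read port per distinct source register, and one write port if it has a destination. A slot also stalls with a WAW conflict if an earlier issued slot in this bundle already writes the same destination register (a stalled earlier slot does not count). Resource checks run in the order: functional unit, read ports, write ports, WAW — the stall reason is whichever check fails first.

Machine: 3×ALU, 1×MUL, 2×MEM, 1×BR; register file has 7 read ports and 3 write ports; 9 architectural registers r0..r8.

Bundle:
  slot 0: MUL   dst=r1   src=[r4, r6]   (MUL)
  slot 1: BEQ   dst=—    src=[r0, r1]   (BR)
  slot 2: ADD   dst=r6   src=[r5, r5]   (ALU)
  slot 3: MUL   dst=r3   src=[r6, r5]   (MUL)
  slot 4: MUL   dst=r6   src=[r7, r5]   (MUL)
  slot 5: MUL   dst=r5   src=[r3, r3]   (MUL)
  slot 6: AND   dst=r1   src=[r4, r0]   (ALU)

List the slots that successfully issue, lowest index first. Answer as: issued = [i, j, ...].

issued = [0, 1, 2]

[0] MUL needs rd=2 wr=1: ok; after: ALU=3 MUL=0 MEM=2 BR=1, R=5, W=2
[1] BR needs rd=2 wr=0: ok; after: ALU=3 MUL=0 MEM=2 BR=0, R=3, W=2
[2] ALU needs rd=1 wr=1: ok; after: ALU=2 MUL=0 MEM=2 BR=0, R=2, W=1
[3] MUL needs rd=2 wr=1: FU; after: ALU=2 MUL=0 MEM=2 BR=0, R=2, W=1
[4] MUL needs rd=2 wr=1: FU; after: ALU=2 MUL=0 MEM=2 BR=0, R=2, W=1
[5] MUL needs rd=1 wr=1: FU; after: ALU=2 MUL=0 MEM=2 BR=0, R=2, W=1
[6] ALU needs rd=2 wr=1: WAW; after: ALU=2 MUL=0 MEM=2 BR=0, R=2, W=1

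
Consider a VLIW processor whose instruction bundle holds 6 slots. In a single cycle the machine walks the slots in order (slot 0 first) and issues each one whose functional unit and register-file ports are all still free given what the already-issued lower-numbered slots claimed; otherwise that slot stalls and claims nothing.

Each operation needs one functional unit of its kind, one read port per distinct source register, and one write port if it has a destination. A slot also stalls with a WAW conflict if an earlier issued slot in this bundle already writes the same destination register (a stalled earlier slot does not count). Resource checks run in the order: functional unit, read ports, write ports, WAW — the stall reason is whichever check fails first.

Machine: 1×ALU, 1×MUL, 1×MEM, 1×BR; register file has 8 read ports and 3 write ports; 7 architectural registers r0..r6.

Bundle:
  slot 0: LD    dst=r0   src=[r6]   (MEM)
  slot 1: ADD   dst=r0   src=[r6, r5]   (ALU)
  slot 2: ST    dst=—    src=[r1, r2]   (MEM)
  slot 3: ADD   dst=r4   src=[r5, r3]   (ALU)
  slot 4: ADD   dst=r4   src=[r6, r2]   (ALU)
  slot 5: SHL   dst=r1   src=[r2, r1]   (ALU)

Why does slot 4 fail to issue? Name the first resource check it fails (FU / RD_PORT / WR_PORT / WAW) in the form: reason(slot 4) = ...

(0) want 1×MEM +1rd +1wr — yes → AL1|MU1|ME0|BR1|rd7|wr2
(1) want 1×ALU +2rd +1wr — WAW → AL1|MU1|ME0|BR1|rd7|wr2
(2) want 1×MEM +2rd +0wr — FU → AL1|MU1|ME0|BR1|rd7|wr2
(3) want 1×ALU +2rd +1wr — yes → AL0|MU1|ME0|BR1|rd5|wr1
(4) want 1×ALU +2rd +1wr — FU → AL0|MU1|ME0|BR1|rd5|wr1
(5) want 1×ALU +2rd +1wr — FU → AL0|MU1|ME0|BR1|rd5|wr1

reason(slot 4) = FU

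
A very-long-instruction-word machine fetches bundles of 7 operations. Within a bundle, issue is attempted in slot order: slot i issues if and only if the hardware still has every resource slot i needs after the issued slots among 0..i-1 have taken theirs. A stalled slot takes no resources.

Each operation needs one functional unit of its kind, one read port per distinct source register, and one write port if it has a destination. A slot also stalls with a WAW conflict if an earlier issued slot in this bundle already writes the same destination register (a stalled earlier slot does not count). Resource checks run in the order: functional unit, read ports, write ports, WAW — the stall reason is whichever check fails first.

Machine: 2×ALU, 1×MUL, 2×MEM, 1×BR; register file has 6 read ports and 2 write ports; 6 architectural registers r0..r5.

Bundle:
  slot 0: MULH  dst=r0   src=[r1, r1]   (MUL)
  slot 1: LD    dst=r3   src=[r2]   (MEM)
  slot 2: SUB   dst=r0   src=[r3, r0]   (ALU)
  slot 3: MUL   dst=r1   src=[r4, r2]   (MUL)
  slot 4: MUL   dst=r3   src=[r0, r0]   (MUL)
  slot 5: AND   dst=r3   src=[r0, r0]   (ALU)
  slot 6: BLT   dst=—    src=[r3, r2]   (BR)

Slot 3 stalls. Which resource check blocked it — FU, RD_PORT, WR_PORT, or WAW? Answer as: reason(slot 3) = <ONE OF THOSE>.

(0) want 1×MUL +1rd +1wr — yes → AL2|MU0|ME2|BR1|rd5|wr1
(1) want 1×MEM +1rd +1wr — yes → AL2|MU0|ME1|BR1|rd4|wr0
(2) want 1×ALU +2rd +1wr — WR_PORT → AL2|MU0|ME1|BR1|rd4|wr0
(3) want 1×MUL +2rd +1wr — FU → AL2|MU0|ME1|BR1|rd4|wr0
(4) want 1×MUL +1rd +1wr — FU → AL2|MU0|ME1|BR1|rd4|wr0
(5) want 1×ALU +1rd +1wr — WR_PORT → AL2|MU0|ME1|BR1|rd4|wr0
(6) want 1×BR +2rd +0wr — yes → AL2|MU0|ME1|BR0|rd2|wr0

reason(slot 3) = FU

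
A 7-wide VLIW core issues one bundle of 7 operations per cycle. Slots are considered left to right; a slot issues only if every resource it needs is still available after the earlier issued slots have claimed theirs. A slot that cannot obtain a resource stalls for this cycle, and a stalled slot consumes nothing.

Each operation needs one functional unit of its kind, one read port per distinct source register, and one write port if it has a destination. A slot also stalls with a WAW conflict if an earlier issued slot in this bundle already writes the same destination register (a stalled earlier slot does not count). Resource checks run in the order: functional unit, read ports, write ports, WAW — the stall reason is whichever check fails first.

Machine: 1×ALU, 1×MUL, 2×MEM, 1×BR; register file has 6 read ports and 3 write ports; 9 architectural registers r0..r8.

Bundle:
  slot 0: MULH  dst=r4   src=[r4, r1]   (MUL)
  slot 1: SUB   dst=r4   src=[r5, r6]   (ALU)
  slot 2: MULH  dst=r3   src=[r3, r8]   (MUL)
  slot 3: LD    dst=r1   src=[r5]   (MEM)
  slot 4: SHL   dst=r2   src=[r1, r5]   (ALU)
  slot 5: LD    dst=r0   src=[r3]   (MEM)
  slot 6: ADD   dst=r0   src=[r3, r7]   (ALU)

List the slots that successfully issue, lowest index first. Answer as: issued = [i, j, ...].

slot 0 (MUL): ISSUE — free A1,Mu0,Ld2,B1 rp4 wp2
slot 1 (ALU): stall WAW — free A1,Mu0,Ld2,B1 rp4 wp2
slot 2 (MUL): stall FU — free A1,Mu0,Ld2,B1 rp4 wp2
slot 3 (MEM): ISSUE — free A1,Mu0,Ld1,B1 rp3 wp1
slot 4 (ALU): ISSUE — free A0,Mu0,Ld1,B1 rp1 wp0
slot 5 (MEM): stall WR_PORT — free A0,Mu0,Ld1,B1 rp1 wp0
slot 6 (ALU): stall FU — free A0,Mu0,Ld1,B1 rp1 wp0

issued = [0, 3, 4]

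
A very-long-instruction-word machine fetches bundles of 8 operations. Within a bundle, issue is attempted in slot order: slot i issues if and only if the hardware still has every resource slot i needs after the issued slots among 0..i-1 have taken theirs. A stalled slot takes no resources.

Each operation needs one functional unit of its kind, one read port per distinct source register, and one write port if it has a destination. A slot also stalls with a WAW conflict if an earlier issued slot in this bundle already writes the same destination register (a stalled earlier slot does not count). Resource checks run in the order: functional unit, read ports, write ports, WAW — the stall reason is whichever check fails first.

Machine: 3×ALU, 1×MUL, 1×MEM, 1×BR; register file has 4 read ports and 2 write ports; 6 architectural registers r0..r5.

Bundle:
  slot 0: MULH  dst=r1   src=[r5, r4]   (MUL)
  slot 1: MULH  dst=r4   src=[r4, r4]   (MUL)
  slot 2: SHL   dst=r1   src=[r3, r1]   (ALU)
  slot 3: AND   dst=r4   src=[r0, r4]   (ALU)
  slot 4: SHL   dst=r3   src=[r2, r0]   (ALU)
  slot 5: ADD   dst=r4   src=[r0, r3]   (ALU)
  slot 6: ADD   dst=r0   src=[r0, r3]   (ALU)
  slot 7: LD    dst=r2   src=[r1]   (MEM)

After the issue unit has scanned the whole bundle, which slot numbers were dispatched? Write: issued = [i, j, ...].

[0] MUL needs rd=2 wr=1: ok; after: ALU=3 MUL=0 MEM=1 BR=1, R=2, W=1
[1] MUL needs rd=1 wr=1: FU; after: ALU=3 MUL=0 MEM=1 BR=1, R=2, W=1
[2] ALU needs rd=2 wr=1: WAW; after: ALU=3 MUL=0 MEM=1 BR=1, R=2, W=1
[3] ALU needs rd=2 wr=1: ok; after: ALU=2 MUL=0 MEM=1 BR=1, R=0, W=0
[4] ALU needs rd=2 wr=1: RD_PORT; after: ALU=2 MUL=0 MEM=1 BR=1, R=0, W=0
[5] ALU needs rd=2 wr=1: RD_PORT; after: ALU=2 MUL=0 MEM=1 BR=1, R=0, W=0
[6] ALU needs rd=2 wr=1: RD_PORT; after: ALU=2 MUL=0 MEM=1 BR=1, R=0, W=0
[7] MEM needs rd=1 wr=1: RD_PORT; after: ALU=2 MUL=0 MEM=1 BR=1, R=0, W=0

issued = [0, 3]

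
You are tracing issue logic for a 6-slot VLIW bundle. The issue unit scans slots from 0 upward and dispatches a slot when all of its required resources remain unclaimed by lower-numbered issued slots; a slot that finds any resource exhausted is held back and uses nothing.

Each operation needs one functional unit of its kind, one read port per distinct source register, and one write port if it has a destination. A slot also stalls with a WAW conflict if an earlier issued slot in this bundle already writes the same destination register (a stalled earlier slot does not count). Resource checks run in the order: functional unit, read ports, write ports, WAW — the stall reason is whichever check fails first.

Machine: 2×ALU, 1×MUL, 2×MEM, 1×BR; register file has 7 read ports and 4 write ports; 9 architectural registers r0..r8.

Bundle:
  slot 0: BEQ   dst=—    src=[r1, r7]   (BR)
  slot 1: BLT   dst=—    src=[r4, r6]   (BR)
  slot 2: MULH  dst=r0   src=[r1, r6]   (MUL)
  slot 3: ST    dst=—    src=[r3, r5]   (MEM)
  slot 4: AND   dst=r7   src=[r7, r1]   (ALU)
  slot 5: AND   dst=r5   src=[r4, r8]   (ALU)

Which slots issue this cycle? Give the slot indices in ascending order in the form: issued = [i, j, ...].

#0 BR src=r1,r7 dispatched  <A:2 Mu:1 Ld:2 B:0 rd:5 wr:4>
#1 BR src=r4,r6 held:FU  <A:2 Mu:1 Ld:2 B:0 rd:5 wr:4>
#2 MUL src=r1,r6 dispatched  <A:2 Mu:0 Ld:2 B:0 rd:3 wr:3>
#3 MEM src=r3,r5 dispatched  <A:2 Mu:0 Ld:1 B:0 rd:1 wr:3>
#4 ALU src=r7,r1 held:RD_PORT  <A:2 Mu:0 Ld:1 B:0 rd:1 wr:3>
#5 ALU src=r4,r8 held:RD_PORT  <A:2 Mu:0 Ld:1 B:0 rd:1 wr:3>

issued = [0, 2, 3]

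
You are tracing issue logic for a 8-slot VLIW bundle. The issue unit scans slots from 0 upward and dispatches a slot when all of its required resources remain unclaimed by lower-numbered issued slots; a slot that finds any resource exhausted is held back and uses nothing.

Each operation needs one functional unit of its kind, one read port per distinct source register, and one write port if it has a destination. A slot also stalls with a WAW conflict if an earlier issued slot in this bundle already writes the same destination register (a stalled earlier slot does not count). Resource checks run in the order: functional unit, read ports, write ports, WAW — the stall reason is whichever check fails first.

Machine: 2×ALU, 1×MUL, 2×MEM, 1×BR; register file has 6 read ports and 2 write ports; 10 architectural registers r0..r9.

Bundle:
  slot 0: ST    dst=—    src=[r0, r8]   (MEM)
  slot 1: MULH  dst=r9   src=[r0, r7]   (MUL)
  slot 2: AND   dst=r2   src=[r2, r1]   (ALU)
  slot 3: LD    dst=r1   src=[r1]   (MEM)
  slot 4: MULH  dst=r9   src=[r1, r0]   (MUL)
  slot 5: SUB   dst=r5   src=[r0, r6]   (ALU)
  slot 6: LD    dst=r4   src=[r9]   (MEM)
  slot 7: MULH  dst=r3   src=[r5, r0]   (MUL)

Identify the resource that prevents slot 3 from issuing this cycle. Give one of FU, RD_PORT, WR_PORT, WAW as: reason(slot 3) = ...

  0. MEM ⇒ go  {2A/1Mu/1Ld/1B | 4r 2w}
  1. MUL→r9 ⇒ go  {2A/0Mu/1Ld/1B | 2r 1w}
  2. ALU→r2 ⇒ go  {1A/0Mu/1Ld/1B | 0r 0w}
  3. MEM→r1 ⇒ no(RD_PORT)  {1A/0Mu/1Ld/1B | 0r 0w}
  4. MUL→r9 ⇒ no(FU)  {1A/0Mu/1Ld/1B | 0r 0w}
  5. ALU→r5 ⇒ no(RD_PORT)  {1A/0Mu/1Ld/1B | 0r 0w}
  6. MEM→r4 ⇒ no(RD_PORT)  {1A/0Mu/1Ld/1B | 0r 0w}
  7. MUL→r3 ⇒ no(FU)  {1A/0Mu/1Ld/1B | 0r 0w}

reason(slot 3) = RD_PORT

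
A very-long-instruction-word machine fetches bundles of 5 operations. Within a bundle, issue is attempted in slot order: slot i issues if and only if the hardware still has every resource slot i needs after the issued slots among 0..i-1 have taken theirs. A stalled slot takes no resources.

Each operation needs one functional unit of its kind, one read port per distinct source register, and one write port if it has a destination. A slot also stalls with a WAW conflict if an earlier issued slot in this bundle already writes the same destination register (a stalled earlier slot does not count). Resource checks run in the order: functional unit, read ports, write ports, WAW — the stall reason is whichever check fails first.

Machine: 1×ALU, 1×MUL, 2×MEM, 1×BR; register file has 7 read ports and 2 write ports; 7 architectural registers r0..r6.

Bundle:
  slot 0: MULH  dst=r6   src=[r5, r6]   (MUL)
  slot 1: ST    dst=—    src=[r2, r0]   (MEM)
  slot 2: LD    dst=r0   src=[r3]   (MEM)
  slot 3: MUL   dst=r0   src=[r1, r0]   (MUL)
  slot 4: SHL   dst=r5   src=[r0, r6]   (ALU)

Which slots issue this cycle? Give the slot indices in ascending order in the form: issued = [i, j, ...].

issued = [0, 1, 2]

(0) want 1×MUL +2rd +1wr — yes → AL1|MU0|ME2|BR1|rd5|wr1
(1) want 1×MEM +2rd +0wr — yes → AL1|MU0|ME1|BR1|rd3|wr1
(2) want 1×MEM +1rd +1wr — yes → AL1|MU0|ME0|BR1|rd2|wr0
(3) want 1×MUL +2rd +1wr — FU → AL1|MU0|ME0|BR1|rd2|wr0
(4) want 1×ALU +2rd +1wr — WR_PORT → AL1|MU0|ME0|BR1|rd2|wr0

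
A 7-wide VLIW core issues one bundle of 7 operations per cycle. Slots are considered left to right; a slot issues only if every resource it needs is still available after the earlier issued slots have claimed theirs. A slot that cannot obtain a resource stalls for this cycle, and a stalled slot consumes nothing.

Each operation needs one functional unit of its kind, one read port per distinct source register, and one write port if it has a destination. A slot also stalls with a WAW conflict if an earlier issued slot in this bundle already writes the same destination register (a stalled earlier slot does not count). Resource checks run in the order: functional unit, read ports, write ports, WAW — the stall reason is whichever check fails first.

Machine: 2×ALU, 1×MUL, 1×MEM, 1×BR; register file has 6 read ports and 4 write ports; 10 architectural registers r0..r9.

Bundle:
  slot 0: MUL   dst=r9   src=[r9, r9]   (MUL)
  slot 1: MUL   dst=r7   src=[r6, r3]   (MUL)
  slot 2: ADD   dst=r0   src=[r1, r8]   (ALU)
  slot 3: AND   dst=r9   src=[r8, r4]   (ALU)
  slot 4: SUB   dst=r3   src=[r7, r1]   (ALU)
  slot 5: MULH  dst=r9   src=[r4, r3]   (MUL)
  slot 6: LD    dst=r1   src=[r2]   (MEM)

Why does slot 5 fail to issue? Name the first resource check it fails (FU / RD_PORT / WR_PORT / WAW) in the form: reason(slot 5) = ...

reason(slot 5) = FU

slot 0 (MUL): ISSUE — free A2,Mu0,Ld1,B1 rp5 wp3
slot 1 (MUL): stall FU — free A2,Mu0,Ld1,B1 rp5 wp3
slot 2 (ALU): ISSUE — free A1,Mu0,Ld1,B1 rp3 wp2
slot 3 (ALU): stall WAW — free A1,Mu0,Ld1,B1 rp3 wp2
slot 4 (ALU): ISSUE — free A0,Mu0,Ld1,B1 rp1 wp1
slot 5 (MUL): stall FU — free A0,Mu0,Ld1,B1 rp1 wp1
slot 6 (MEM): ISSUE — free A0,Mu0,Ld0,B1 rp0 wp0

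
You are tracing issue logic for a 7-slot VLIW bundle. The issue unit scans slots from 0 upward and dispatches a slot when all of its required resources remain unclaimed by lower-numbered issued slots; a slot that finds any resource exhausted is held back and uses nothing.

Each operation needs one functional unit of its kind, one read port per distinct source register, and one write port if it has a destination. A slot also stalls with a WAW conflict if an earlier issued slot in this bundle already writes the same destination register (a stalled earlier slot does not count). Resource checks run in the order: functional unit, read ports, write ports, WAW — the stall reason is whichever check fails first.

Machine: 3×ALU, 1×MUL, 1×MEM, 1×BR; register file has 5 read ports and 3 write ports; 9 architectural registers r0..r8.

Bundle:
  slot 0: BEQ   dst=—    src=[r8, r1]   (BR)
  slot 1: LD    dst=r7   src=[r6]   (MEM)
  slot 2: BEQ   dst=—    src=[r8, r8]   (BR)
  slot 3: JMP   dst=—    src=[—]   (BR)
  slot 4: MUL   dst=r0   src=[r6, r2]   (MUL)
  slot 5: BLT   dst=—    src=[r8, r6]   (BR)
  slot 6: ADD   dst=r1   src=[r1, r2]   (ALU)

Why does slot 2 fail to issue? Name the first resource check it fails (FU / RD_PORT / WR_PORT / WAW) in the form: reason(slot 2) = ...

reason(slot 2) = FU

(0) want 1×BR +2rd +0wr — yes → AL3|MU1|ME1|BR0|rd3|wr3
(1) want 1×MEM +1rd +1wr — yes → AL3|MU1|ME0|BR0|rd2|wr2
(2) want 1×BR +1rd +0wr — FU → AL3|MU1|ME0|BR0|rd2|wr2
(3) want 1×BR +0rd +0wr — FU → AL3|MU1|ME0|BR0|rd2|wr2
(4) want 1×MUL +2rd +1wr — yes → AL3|MU0|ME0|BR0|rd0|wr1
(5) want 1×BR +2rd +0wr — FU → AL3|MU0|ME0|BR0|rd0|wr1
(6) want 1×ALU +2rd +1wr — RD_PORT → AL3|MU0|ME0|BR0|rd0|wr1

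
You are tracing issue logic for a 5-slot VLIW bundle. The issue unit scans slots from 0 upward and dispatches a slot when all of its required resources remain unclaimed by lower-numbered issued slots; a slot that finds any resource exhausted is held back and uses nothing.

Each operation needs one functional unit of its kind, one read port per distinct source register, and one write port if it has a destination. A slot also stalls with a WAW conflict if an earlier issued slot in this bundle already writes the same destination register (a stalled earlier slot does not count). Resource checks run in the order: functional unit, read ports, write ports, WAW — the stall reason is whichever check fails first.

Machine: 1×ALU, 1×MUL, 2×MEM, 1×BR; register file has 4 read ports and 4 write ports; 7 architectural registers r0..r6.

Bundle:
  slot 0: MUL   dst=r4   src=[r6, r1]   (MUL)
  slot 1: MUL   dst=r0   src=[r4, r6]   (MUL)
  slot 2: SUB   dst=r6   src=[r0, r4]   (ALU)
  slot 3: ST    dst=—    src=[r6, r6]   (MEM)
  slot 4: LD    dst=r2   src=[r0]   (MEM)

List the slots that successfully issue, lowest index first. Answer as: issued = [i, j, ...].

issued = [0, 2]

(0) want 1×MUL +2rd +1wr — yes → AL1|MU0|ME2|BR1|rd2|wr3
(1) want 1×MUL +2rd +1wr — FU → AL1|MU0|ME2|BR1|rd2|wr3
(2) want 1×ALU +2rd +1wr — yes → AL0|MU0|ME2|BR1|rd0|wr2
(3) want 1×MEM +1rd +0wr — RD_PORT → AL0|MU0|ME2|BR1|rd0|wr2
(4) want 1×MEM +1rd +1wr — RD_PORT → AL0|MU0|ME2|BR1|rd0|wr2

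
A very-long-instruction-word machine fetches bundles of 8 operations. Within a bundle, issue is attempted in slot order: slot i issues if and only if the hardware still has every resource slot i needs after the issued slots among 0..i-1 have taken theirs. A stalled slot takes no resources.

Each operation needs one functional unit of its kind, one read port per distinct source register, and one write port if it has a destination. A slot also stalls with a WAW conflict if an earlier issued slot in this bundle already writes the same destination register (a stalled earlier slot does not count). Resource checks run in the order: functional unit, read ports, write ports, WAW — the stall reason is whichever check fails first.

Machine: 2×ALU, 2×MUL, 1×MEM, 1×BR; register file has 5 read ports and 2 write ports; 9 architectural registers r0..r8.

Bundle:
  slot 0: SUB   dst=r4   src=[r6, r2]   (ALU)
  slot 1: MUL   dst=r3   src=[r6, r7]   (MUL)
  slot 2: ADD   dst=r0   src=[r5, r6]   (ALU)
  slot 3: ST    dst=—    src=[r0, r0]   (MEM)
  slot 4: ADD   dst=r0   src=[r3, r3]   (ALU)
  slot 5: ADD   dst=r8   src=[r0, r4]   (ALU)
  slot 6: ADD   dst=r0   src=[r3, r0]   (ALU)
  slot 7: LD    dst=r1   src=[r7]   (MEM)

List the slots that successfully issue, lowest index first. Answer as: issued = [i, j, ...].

[0] ALU needs rd=2 wr=1: ok; after: ALU=1 MUL=2 MEM=1 BR=1, R=3, W=1
[1] MUL needs rd=2 wr=1: ok; after: ALU=1 MUL=1 MEM=1 BR=1, R=1, W=0
[2] ALU needs rd=2 wr=1: RD_PORT; after: ALU=1 MUL=1 MEM=1 BR=1, R=1, W=0
[3] MEM needs rd=1 wr=0: ok; after: ALU=1 MUL=1 MEM=0 BR=1, R=0, W=0
[4] ALU needs rd=1 wr=1: RD_PORT; after: ALU=1 MUL=1 MEM=0 BR=1, R=0, W=0
[5] ALU needs rd=2 wr=1: RD_PORT; after: ALU=1 MUL=1 MEM=0 BR=1, R=0, W=0
[6] ALU needs rd=2 wr=1: RD_PORT; after: ALU=1 MUL=1 MEM=0 BR=1, R=0, W=0
[7] MEM needs rd=1 wr=1: FU; after: ALU=1 MUL=1 MEM=0 BR=1, R=0, W=0

issued = [0, 1, 3]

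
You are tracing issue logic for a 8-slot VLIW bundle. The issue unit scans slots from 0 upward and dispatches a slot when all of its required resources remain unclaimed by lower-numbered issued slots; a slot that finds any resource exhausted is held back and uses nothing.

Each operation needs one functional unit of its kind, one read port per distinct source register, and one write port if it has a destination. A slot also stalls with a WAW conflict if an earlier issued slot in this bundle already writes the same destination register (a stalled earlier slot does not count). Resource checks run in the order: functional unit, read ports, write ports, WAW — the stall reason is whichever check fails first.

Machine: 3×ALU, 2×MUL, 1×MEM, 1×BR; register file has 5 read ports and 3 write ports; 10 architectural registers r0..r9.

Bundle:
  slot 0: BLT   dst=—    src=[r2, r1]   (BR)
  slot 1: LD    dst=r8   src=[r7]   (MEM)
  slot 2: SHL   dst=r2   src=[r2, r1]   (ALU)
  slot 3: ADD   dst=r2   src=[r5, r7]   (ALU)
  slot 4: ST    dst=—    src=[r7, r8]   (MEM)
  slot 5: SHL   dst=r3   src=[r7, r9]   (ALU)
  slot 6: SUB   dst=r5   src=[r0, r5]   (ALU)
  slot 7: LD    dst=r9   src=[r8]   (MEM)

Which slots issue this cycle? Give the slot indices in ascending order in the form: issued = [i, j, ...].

[0] BR needs rd=2 wr=0: ok; after: ALU=3 MUL=2 MEM=1 BR=0, R=3, W=3
[1] MEM needs rd=1 wr=1: ok; after: ALU=3 MUL=2 MEM=0 BR=0, R=2, W=2
[2] ALU needs rd=2 wr=1: ok; after: ALU=2 MUL=2 MEM=0 BR=0, R=0, W=1
[3] ALU needs rd=2 wr=1: RD_PORT; after: ALU=2 MUL=2 MEM=0 BR=0, R=0, W=1
[4] MEM needs rd=2 wr=0: FU; after: ALU=2 MUL=2 MEM=0 BR=0, R=0, W=1
[5] ALU needs rd=2 wr=1: RD_PORT; after: ALU=2 MUL=2 MEM=0 BR=0, R=0, W=1
[6] ALU needs rd=2 wr=1: RD_PORT; after: ALU=2 MUL=2 MEM=0 BR=0, R=0, W=1
[7] MEM needs rd=1 wr=1: FU; after: ALU=2 MUL=2 MEM=0 BR=0, R=0, W=1

issued = [0, 1, 2]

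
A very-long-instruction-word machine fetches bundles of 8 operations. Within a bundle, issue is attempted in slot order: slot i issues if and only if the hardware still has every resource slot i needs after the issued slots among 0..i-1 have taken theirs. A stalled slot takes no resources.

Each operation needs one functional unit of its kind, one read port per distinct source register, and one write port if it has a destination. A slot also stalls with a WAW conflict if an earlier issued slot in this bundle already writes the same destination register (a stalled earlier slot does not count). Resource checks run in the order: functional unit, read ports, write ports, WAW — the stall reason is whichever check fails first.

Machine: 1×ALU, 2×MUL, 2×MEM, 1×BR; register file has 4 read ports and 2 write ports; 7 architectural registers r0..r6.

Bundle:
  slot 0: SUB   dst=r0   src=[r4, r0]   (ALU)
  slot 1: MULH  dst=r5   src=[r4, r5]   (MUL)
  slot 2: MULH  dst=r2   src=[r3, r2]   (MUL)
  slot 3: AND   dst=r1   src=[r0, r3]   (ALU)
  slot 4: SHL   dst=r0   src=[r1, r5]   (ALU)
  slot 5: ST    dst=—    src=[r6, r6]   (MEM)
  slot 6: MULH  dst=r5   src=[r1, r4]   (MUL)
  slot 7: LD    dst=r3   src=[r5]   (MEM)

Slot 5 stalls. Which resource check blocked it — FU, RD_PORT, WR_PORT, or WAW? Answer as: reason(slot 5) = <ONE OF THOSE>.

reason(slot 5) = RD_PORT

slot 0 (ALU): ISSUE — free A0,Mu2,Ld2,B1 rp2 wp1
slot 1 (MUL): ISSUE — free A0,Mu1,Ld2,B1 rp0 wp0
slot 2 (MUL): stall RD_PORT — free A0,Mu1,Ld2,B1 rp0 wp0
slot 3 (ALU): stall FU — free A0,Mu1,Ld2,B1 rp0 wp0
slot 4 (ALU): stall FU — free A0,Mu1,Ld2,B1 rp0 wp0
slot 5 (MEM): stall RD_PORT — free A0,Mu1,Ld2,B1 rp0 wp0
slot 6 (MUL): stall RD_PORT — free A0,Mu1,Ld2,B1 rp0 wp0
slot 7 (MEM): stall RD_PORT — free A0,Mu1,Ld2,B1 rp0 wp0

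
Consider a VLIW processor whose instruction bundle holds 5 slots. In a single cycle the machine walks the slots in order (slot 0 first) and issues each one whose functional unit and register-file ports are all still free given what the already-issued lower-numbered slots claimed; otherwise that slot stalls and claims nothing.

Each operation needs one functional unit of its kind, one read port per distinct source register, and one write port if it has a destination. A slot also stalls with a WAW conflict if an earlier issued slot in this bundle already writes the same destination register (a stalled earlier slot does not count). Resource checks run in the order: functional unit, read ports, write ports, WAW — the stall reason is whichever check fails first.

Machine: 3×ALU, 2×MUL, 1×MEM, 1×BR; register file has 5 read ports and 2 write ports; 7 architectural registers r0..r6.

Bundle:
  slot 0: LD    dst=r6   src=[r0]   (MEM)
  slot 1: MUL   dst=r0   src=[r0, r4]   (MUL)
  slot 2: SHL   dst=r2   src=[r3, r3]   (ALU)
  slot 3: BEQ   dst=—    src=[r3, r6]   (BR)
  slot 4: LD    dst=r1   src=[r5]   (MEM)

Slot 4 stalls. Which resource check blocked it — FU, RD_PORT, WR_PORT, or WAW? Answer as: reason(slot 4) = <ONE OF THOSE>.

reason(slot 4) = FU

  0. MEM→r6 ⇒ go  {3A/2Mu/0Ld/1B | 4r 1w}
  1. MUL→r0 ⇒ go  {3A/1Mu/0Ld/1B | 2r 0w}
  2. ALU→r2 ⇒ no(WR_PORT)  {3A/1Mu/0Ld/1B | 2r 0w}
  3. BR ⇒ go  {3A/1Mu/0Ld/0B | 0r 0w}
  4. MEM→r1 ⇒ no(FU)  {3A/1Mu/0Ld/0B | 0r 0w}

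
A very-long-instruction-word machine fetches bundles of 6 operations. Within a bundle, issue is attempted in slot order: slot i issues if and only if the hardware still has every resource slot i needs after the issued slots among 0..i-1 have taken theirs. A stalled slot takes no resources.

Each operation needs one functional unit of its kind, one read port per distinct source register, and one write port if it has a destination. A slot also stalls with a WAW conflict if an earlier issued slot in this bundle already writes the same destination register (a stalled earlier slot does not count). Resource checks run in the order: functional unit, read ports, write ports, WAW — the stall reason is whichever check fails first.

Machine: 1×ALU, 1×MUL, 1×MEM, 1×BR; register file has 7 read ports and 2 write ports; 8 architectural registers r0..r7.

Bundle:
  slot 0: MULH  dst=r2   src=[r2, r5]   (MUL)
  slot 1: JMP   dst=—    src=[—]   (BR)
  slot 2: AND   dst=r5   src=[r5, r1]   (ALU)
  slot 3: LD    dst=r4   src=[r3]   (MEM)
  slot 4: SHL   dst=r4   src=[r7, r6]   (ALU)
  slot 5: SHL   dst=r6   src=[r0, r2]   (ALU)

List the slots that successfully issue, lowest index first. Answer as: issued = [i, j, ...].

issued = [0, 1, 2]

slot 0 (MUL): ISSUE — free A1,Mu0,Ld1,B1 rp5 wp1
slot 1 (BR): ISSUE — free A1,Mu0,Ld1,B0 rp5 wp1
slot 2 (ALU): ISSUE — free A0,Mu0,Ld1,B0 rp3 wp0
slot 3 (MEM): stall WR_PORT — free A0,Mu0,Ld1,B0 rp3 wp0
slot 4 (ALU): stall FU — free A0,Mu0,Ld1,B0 rp3 wp0
slot 5 (ALU): stall FU — free A0,Mu0,Ld1,B0 rp3 wp0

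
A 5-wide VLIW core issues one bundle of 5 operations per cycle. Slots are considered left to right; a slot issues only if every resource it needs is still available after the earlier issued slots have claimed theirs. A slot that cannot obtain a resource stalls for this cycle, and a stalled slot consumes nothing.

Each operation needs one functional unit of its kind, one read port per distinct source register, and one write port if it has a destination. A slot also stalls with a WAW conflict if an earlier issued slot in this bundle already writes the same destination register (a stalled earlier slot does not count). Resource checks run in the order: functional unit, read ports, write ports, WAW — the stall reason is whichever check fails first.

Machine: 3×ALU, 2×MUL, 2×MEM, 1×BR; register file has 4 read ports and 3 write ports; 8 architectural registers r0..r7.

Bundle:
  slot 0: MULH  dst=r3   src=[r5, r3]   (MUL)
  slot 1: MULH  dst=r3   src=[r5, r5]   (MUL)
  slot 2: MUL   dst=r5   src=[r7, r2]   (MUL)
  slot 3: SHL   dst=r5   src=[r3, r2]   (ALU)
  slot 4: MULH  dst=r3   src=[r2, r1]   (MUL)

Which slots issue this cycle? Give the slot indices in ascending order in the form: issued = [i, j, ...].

issued = [0, 2]

#0 MUL src=r5,r3 dispatched  <A:3 Mu:1 Ld:2 B:1 rd:2 wr:2>
#1 MUL src=r5,r5 held:WAW  <A:3 Mu:1 Ld:2 B:1 rd:2 wr:2>
#2 MUL src=r7,r2 dispatched  <A:3 Mu:0 Ld:2 B:1 rd:0 wr:1>
#3 ALU src=r3,r2 held:RD_PORT  <A:3 Mu:0 Ld:2 B:1 rd:0 wr:1>
#4 MUL src=r2,r1 held:FU  <A:3 Mu:0 Ld:2 B:1 rd:0 wr:1>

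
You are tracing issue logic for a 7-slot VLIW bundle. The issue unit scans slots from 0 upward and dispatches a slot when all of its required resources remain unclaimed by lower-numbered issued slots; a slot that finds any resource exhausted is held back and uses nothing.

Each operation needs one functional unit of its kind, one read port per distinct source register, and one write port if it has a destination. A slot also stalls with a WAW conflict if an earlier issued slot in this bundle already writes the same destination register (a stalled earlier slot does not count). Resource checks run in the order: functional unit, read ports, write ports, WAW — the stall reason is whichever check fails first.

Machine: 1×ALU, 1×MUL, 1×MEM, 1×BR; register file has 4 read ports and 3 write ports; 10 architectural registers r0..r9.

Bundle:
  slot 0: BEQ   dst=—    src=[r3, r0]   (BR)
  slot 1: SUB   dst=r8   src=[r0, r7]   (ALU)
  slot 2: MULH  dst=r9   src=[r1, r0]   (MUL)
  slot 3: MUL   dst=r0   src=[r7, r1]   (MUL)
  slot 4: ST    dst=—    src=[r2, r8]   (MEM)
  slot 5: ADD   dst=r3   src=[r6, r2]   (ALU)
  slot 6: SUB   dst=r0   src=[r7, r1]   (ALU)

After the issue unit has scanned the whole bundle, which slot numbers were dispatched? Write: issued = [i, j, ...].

issued = [0, 1]

(0) want 1×BR +2rd +0wr — yes → AL1|MU1|ME1|BR0|rd2|wr3
(1) want 1×ALU +2rd +1wr — yes → AL0|MU1|ME1|BR0|rd0|wr2
(2) want 1×MUL +2rd +1wr — RD_PORT → AL0|MU1|ME1|BR0|rd0|wr2
(3) want 1×MUL +2rd +1wr — RD_PORT → AL0|MU1|ME1|BR0|rd0|wr2
(4) want 1×MEM +2rd +0wr — RD_PORT → AL0|MU1|ME1|BR0|rd0|wr2
(5) want 1×ALU +2rd +1wr — FU → AL0|MU1|ME1|BR0|rd0|wr2
(6) want 1×ALU +2rd +1wr — FU → AL0|MU1|ME1|BR0|rd0|wr2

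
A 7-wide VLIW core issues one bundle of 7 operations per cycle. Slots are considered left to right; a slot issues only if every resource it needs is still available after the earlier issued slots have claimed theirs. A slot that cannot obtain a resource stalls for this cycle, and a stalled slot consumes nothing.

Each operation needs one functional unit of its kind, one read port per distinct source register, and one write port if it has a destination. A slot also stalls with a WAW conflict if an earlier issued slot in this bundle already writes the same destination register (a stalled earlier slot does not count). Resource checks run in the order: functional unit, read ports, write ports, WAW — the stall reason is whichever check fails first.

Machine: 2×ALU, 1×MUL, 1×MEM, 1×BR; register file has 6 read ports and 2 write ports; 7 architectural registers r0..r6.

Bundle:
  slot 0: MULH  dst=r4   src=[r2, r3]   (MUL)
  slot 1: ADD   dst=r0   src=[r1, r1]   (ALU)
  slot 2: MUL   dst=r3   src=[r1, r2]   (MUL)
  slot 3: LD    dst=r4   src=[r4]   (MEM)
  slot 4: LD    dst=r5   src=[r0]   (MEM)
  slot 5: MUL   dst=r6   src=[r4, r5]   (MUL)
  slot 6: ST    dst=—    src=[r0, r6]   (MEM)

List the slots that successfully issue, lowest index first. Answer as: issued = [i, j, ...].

[0] MUL needs rd=2 wr=1: ok; after: ALU=2 MUL=0 MEM=1 BR=1, R=4, W=1
[1] ALU needs rd=1 wr=1: ok; after: ALU=1 MUL=0 MEM=1 BR=1, R=3, W=0
[2] MUL needs rd=2 wr=1: FU; after: ALU=1 MUL=0 MEM=1 BR=1, R=3, W=0
[3] MEM needs rd=1 wr=1: WR_PORT; after: ALU=1 MUL=0 MEM=1 BR=1, R=3, W=0
[4] MEM needs rd=1 wr=1: WR_PORT; after: ALU=1 MUL=0 MEM=1 BR=1, R=3, W=0
[5] MUL needs rd=2 wr=1: FU; after: ALU=1 MUL=0 MEM=1 BR=1, R=3, W=0
[6] MEM needs rd=2 wr=0: ok; after: ALU=1 MUL=0 MEM=0 BR=1, R=1, W=0

issued = [0, 1, 6]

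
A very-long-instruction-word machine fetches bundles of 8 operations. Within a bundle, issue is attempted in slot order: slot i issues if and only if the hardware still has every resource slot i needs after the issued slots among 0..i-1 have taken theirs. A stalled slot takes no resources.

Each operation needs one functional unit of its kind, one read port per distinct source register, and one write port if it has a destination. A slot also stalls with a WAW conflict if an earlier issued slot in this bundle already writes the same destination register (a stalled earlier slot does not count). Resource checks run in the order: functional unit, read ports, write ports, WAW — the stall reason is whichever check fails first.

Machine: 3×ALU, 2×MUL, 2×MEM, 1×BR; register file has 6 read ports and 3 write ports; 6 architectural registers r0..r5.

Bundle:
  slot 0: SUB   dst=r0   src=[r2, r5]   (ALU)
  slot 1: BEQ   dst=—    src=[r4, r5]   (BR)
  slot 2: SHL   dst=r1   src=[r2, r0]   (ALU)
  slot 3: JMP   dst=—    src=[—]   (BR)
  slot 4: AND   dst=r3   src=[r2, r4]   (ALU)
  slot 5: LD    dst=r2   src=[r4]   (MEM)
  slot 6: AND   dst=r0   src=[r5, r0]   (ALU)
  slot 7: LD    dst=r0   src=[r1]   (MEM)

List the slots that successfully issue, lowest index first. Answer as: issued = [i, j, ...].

[0] ALU needs rd=2 wr=1: ok; after: ALU=2 MUL=2 MEM=2 BR=1, R=4, W=2
[1] BR needs rd=2 wr=0: ok; after: ALU=2 MUL=2 MEM=2 BR=0, R=2, W=2
[2] ALU needs rd=2 wr=1: ok; after: ALU=1 MUL=2 MEM=2 BR=0, R=0, W=1
[3] BR needs rd=0 wr=0: FU; after: ALU=1 MUL=2 MEM=2 BR=0, R=0, W=1
[4] ALU needs rd=2 wr=1: RD_PORT; after: ALU=1 MUL=2 MEM=2 BR=0, R=0, W=1
[5] MEM needs rd=1 wr=1: RD_PORT; after: ALU=1 MUL=2 MEM=2 BR=0, R=0, W=1
[6] ALU needs rd=2 wr=1: RD_PORT; after: ALU=1 MUL=2 MEM=2 BR=0, R=0, W=1
[7] MEM needs rd=1 wr=1: RD_PORT; after: ALU=1 MUL=2 MEM=2 BR=0, R=0, W=1

issued = [0, 1, 2]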